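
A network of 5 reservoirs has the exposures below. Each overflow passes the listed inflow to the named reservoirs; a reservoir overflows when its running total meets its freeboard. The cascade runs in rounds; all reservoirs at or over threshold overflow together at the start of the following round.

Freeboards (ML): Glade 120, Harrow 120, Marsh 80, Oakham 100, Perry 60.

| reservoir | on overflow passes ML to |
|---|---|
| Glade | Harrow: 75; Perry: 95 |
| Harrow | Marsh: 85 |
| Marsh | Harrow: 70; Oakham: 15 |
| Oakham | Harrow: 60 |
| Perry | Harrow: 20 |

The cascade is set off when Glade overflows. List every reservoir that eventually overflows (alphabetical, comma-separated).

Glade, Perry

Round 1 — Glade overflows (initial).
  Harrow: +75 → 75 < 120
  Perry: +95 → 95 ≥ 60
Round 2 — Perry overflows.
  Harrow: +20 → 95 < 120
No further overflows.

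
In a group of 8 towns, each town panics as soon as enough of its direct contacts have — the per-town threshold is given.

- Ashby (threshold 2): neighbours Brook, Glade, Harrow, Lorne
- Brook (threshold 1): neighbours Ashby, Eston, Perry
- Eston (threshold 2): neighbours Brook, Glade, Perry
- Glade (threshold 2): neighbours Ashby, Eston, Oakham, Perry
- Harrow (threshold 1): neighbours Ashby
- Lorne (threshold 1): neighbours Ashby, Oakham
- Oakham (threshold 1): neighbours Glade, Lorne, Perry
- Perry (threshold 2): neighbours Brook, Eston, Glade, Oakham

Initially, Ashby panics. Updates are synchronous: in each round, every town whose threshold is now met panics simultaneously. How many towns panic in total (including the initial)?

8

Round 1 — Ashby panics (initial).
Round 2 — checking thresholds:
  Brook: 1 of 3 neighbours ≥ 1, panics.
  Glade: 1 of 4 neighbours < 2, not yet.
  Harrow: 1 of 1 neighbours ≥ 1, panics.
  Lorne: 1 of 2 neighbours ≥ 1, panics.
Round 3 — checking thresholds:
  Eston: 1 of 3 neighbours < 2, not yet.
  Glade: 1 of 4 neighbours < 2, not yet.
  Oakham: 1 of 3 neighbours ≥ 1, panics.
  Perry: 1 of 4 neighbours < 2, not yet.
Round 4 — checking thresholds:
  Eston: 1 of 3 neighbours < 2, not yet.
  Glade: 2 of 4 neighbours ≥ 2, panics.
  Perry: 2 of 4 neighbours ≥ 2, panics.
Round 5 — checking thresholds:
  Eston: 3 of 3 neighbours ≥ 2, panics.
Round 6 — no new panics; cascade stops.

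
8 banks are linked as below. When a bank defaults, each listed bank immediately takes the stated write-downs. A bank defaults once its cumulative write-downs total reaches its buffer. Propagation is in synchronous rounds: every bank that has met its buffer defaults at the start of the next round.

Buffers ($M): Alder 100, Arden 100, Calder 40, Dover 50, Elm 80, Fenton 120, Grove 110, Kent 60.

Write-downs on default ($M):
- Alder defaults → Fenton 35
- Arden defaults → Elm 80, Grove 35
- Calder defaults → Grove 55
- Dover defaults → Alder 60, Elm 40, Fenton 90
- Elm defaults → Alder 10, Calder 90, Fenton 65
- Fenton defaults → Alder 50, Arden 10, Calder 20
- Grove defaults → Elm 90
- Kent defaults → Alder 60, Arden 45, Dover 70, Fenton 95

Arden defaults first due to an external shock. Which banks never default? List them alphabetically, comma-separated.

Round 1 — Arden defaults (initial).
  Elm: +80 → 80 ≥ 80
  Grove: +35 → 35 < 110
Round 2 — Elm defaults.
  Alder: +10 → 10 < 100
  Calder: +90 → 90 ≥ 40
  Fenton: +65 → 65 < 120
Round 3 — Calder defaults.
  Grove: +55 → 90 < 110
No further defaults.

Alder, Dover, Fenton, Grove, Kent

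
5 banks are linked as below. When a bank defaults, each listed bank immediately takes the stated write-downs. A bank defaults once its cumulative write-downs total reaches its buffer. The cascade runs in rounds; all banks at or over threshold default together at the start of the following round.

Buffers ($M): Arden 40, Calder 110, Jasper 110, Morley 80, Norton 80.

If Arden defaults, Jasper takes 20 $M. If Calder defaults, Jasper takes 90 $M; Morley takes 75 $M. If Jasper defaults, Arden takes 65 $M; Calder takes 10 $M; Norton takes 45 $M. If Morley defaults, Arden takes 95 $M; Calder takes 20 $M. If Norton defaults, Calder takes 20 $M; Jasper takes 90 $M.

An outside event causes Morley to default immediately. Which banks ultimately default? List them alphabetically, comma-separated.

Arden, Morley

Round 1 — Morley defaults (initial).
  Arden: +95 → 95 ≥ 40
  Calder: +20 → 20 < 110
Round 2 — Arden defaults.
  Jasper: +20 → 20 < 110
No further defaults.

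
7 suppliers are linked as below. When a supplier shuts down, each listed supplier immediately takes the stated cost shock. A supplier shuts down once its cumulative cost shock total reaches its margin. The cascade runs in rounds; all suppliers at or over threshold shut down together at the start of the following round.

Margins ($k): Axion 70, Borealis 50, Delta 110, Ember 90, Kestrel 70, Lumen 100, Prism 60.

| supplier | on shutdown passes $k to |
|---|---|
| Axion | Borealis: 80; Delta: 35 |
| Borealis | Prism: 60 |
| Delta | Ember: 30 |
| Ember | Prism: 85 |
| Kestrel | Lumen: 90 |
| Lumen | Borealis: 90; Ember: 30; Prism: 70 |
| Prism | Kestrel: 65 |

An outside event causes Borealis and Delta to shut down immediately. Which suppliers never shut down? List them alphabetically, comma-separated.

Axion, Ember, Kestrel, Lumen

Round 1 — Borealis, Delta shut down (initial).
  Ember: +30 → 30 < 90
  Prism: +60 → 60 ≥ 60
Round 2 — Prism shuts down.
  Kestrel: +65 → 65 < 70
No further shutdowns.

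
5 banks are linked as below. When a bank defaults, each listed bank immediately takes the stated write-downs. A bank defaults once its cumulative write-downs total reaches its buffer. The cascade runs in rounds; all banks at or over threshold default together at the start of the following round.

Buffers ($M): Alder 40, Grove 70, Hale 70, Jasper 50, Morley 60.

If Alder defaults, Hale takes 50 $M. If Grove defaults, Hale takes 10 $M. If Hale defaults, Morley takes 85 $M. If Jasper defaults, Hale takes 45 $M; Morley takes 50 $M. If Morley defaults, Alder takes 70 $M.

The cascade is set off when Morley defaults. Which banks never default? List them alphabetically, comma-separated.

Round 1 — Morley defaults (initial).
  Alder: +70 → 70 ≥ 40
Round 2 — Alder defaults.
  Hale: +50 → 50 < 70
No further defaults.

Grove, Hale, Jasper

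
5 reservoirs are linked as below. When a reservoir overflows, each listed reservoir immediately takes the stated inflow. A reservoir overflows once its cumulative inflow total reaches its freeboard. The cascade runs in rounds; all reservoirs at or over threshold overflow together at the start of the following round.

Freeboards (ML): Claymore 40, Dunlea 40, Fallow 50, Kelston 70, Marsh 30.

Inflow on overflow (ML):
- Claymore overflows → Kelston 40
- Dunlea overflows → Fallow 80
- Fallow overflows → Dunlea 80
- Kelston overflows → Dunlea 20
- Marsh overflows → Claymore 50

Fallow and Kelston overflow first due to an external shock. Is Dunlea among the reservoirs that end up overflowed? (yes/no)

Round 1 — Fallow, Kelston overflow (initial).
  Dunlea: +80+20 → 100 ≥ 40
Round 2 — Dunlea overflows.
No further overflows.

yes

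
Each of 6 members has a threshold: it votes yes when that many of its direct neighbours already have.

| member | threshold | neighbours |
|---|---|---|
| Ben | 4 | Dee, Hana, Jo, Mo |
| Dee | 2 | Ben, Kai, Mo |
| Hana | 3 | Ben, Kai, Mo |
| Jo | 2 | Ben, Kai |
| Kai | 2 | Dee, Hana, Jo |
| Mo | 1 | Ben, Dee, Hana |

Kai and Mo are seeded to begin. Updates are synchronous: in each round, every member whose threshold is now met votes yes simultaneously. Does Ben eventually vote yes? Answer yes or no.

Round 1 — Kai, Mo vote yes (initial).
Round 2 — checking thresholds:
  Ben: 1 of 4 neighbours < 4, not yet.
  Dee: 2 of 3 neighbours ≥ 2, votes yes.
  Hana: 2 of 3 neighbours < 3, not yet.
  Jo: 1 of 2 neighbours < 2, not yet.
Round 3 — no new yes votes; cascade stops.

no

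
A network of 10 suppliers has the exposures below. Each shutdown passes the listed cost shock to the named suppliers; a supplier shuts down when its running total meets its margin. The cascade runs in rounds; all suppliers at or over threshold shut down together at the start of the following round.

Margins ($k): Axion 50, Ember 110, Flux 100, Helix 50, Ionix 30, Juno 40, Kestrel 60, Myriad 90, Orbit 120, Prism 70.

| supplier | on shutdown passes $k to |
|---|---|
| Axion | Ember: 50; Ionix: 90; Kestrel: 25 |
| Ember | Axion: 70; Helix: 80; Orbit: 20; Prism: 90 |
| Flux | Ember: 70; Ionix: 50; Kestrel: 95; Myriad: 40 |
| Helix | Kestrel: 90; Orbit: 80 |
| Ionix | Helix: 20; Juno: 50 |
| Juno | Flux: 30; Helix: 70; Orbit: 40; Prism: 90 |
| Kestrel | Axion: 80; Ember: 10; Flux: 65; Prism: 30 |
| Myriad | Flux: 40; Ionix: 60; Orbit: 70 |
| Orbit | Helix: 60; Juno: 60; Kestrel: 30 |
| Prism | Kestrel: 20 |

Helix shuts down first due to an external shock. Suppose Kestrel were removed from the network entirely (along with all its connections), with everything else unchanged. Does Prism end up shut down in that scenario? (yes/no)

With Kestrel removed:
Round 1 — Helix shuts down (initial).
  Orbit: +80 → 80 < 120
No further shutdowns.

no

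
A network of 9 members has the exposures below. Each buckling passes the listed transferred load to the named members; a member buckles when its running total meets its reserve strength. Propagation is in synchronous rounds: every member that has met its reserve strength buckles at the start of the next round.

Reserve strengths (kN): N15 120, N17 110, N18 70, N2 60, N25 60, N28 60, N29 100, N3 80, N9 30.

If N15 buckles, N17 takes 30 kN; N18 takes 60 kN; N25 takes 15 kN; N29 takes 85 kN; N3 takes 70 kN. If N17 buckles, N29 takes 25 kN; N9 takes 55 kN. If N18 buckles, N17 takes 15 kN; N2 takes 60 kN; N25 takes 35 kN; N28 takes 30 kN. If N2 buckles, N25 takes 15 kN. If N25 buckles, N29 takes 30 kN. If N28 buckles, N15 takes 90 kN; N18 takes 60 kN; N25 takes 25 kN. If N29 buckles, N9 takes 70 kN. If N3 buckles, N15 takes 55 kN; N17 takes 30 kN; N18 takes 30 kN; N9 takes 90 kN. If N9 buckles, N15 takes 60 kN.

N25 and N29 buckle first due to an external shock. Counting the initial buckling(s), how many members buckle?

3

Round 1 — N25, N29 buckle (initial).
  N9: +70 → 70 ≥ 30
Round 2 — N9 buckles.
  N15: +60 → 60 < 120
No further bucklings.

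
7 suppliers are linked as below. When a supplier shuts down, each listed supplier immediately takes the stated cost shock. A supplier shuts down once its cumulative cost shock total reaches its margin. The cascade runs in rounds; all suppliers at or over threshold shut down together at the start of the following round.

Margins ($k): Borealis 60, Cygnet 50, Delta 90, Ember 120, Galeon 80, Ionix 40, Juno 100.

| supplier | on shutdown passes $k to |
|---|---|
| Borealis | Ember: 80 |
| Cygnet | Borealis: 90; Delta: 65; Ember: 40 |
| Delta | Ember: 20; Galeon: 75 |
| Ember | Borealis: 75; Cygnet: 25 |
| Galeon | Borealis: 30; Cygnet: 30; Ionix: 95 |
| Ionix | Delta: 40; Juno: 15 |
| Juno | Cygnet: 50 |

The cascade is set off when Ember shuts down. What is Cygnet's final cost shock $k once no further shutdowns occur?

25

Round 1 — Ember shuts down (initial).
  Borealis: +75 → 75 ≥ 60
  Cygnet: +25 → 25 < 50
Round 2 — Borealis shuts down.
No further shutdowns.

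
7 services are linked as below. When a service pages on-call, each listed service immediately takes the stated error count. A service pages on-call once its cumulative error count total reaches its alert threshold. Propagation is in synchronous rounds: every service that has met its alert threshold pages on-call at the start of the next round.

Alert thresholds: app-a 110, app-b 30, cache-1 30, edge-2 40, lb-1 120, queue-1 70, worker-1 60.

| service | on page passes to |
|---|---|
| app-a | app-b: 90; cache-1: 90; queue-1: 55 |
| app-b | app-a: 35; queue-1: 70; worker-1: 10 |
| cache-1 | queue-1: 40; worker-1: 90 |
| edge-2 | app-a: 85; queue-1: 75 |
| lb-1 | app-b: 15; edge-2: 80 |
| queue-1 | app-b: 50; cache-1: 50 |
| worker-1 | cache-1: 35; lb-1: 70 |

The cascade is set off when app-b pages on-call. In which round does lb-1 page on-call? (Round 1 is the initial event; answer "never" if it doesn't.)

Round 1 — app-b pages on-call (initial).
  app-a: +35 → 35 < 110
  queue-1: +70 → 70 ≥ 70
  worker-1: +10 → 10 < 60
Round 2 — queue-1 pages on-call.
  cache-1: +50 → 50 ≥ 30
Round 3 — cache-1 pages on-call.
  worker-1: +90 → 100 ≥ 60
Round 4 — worker-1 pages on-call.
  lb-1: +70 → 70 < 120
No further pages.

never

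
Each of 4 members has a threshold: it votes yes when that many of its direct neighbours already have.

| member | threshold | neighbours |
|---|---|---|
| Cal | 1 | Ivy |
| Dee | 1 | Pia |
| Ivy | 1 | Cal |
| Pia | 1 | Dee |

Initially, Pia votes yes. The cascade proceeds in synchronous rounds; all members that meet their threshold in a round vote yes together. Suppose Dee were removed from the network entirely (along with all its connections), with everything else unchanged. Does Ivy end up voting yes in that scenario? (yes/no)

With Dee removed:
Round 1 — Pia votes yes (initial).
Round 2 — no new yes votes; cascade stops.

no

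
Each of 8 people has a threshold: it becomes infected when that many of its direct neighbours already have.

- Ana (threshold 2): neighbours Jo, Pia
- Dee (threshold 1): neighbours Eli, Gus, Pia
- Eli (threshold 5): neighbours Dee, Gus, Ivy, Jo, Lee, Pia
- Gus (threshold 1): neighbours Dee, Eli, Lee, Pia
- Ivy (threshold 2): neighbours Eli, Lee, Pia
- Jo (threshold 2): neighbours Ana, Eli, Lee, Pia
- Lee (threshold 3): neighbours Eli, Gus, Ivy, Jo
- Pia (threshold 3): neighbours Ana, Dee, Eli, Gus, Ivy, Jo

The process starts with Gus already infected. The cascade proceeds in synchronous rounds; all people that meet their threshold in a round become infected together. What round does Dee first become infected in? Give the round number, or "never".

2

Round 1 — Gus becomes infected (initial).
Round 2 — checking thresholds:
  Dee: 1 of 3 neighbours ≥ 1, becomes infected.
  Eli: 1 of 6 neighbours < 5, below threshold.
  Lee: 1 of 4 neighbours < 3, below threshold.
  Pia: 1 of 6 neighbours < 3, below threshold.
Round 3 — no new infections; cascade stops.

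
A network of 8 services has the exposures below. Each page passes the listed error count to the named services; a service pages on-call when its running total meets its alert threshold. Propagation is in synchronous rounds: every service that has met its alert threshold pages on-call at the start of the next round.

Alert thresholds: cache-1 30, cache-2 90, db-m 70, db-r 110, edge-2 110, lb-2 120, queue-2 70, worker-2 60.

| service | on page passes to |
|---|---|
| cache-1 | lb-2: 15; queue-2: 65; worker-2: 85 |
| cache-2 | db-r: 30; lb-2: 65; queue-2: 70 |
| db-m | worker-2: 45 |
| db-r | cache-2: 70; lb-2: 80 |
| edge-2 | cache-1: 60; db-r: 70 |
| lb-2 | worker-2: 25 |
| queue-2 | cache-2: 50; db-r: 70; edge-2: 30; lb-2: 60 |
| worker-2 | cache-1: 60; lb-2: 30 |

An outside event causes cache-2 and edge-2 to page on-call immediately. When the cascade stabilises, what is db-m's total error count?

0

Round 1 — cache-2, edge-2 page on-call (initial).
  cache-1: +60 → 60 ≥ 30
  db-r: +30+70 → 100 < 110
  lb-2: +65 → 65 < 120
  queue-2: +70 → 70 ≥ 70
Round 2 — cache-1, queue-2 page on-call.
  db-r: +70 → 170 ≥ 110
  lb-2: +15+60 → 140 ≥ 120
  worker-2: +85 → 85 ≥ 60
Round 3 — db-r, lb-2, worker-2 page on-call.
No further pages.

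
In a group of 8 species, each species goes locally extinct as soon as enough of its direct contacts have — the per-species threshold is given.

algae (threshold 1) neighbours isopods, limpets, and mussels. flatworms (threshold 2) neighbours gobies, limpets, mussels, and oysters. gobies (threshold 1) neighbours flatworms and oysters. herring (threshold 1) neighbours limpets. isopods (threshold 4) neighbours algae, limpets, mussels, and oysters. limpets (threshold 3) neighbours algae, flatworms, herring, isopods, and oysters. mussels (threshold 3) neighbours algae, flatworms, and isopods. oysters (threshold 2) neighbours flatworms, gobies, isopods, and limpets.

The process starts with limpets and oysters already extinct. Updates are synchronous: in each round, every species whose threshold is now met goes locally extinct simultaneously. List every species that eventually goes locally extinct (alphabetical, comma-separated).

algae, flatworms, gobies, herring, limpets, oysters

Round 1 — limpets, oysters go locally extinct (initial).
Round 2 — checking thresholds:
  algae: 1 of 3 neighbours ≥ 1, goes locally extinct.
  flatworms: 2 of 4 neighbours ≥ 2, goes locally extinct.
  gobies: 1 of 2 neighbours ≥ 1, goes locally extinct.
  herring: 1 of 1 neighbours ≥ 1, goes locally extinct.
  isopods: 2 of 4 neighbours < 4, below threshold.
Round 3 — no new extinctions; cascade stops.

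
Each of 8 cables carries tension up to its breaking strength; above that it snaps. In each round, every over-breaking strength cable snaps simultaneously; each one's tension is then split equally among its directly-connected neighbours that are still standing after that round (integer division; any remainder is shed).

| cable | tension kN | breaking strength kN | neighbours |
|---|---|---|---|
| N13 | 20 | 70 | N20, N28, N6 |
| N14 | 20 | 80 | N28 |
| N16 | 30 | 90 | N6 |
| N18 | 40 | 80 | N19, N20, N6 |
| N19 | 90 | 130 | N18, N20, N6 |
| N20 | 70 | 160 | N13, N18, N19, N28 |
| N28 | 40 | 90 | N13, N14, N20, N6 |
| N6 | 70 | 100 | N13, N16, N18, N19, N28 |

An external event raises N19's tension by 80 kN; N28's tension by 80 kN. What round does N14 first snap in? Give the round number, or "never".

never

Round 1 — N19 at 170 > 130; N28 at 120 > 90. N19, N28 snap.
  N19 sheds 170 kN to N18, N20, N6: 56 each (2 lost).
    N18: 40+56 = 96 > 80
    N20: 70+56 = 126 ≤ 160
    N6: 70+56 = 126 > 100
  N28 sheds 120 kN to N13, N14, N20, N6: 30 each.
    N13: 20+30 = 50 ≤ 70
    N14: 20+30 = 50 ≤ 80
    N20: 126+30 = 156 ≤ 160
    N6: 126+30 = 156 > 100
Round 2 — N18, N6 snap.
  N18 sheds 96 kN to N20: 96 each.
    N20: 156+96 = 252 > 160
  N6 sheds 156 kN to N13, N16: 78 each.
    N13: 50+78 = 128 > 70
    N16: 30+78 = 108 > 90
Round 3 — N13, N16, N20 snap.
  N13 sheds 128 kN: no online neighbours, lost.
  N16 sheds 108 kN: no online neighbours, lost.
  N20 sheds 252 kN: no online neighbours, lost.
No further breaks.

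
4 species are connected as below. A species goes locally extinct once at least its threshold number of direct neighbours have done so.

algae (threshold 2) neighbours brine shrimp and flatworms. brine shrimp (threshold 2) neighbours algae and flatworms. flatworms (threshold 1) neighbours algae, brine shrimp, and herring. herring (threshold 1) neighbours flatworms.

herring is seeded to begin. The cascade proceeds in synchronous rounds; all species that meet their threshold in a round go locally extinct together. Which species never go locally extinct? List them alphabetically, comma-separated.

algae, brine shrimp

Round 1 — herring goes locally extinct (initial).
Round 2 — checking thresholds:
  flatworms: 1 of 3 neighbours ≥ 1, goes locally extinct.
Round 3 — no new extinctions; cascade stops.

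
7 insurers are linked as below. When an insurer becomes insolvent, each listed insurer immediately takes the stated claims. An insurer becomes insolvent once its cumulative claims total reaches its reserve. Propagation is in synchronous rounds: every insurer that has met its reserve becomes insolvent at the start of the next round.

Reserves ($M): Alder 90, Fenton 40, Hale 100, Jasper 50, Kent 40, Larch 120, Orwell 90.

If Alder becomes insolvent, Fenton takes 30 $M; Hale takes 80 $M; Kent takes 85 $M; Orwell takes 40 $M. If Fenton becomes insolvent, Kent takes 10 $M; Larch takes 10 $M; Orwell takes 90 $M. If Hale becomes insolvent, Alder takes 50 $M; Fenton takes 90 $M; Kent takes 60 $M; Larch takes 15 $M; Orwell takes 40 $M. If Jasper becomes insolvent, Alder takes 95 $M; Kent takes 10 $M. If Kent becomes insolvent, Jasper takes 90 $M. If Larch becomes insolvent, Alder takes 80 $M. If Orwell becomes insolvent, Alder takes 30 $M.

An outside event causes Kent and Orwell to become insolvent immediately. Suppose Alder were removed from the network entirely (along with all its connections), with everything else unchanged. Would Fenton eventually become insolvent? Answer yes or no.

With Alder removed:
Round 1 — Kent, Orwell become insolvent (initial).
  Jasper: +90 → 90 ≥ 50
Round 2 — Jasper becomes insolvent.
No further insolvencies.

no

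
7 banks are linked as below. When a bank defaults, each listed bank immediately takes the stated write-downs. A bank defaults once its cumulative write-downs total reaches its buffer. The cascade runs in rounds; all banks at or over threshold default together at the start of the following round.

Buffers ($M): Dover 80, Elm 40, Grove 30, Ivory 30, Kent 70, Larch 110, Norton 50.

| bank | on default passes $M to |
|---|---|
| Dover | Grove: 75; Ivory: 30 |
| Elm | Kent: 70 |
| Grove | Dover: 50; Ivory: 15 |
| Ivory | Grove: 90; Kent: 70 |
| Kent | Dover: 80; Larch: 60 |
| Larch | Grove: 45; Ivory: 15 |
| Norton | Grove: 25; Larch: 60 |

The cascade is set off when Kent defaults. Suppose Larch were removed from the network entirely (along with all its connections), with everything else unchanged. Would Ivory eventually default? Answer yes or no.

yes

With Larch removed:
Round 1 — Kent defaults (initial).
  Dover: +80 → 80 ≥ 80
Round 2 — Dover defaults.
  Grove: +75 → 75 ≥ 30
  Ivory: +30 → 30 ≥ 30
Round 3 — Grove, Ivory default.
No further defaults.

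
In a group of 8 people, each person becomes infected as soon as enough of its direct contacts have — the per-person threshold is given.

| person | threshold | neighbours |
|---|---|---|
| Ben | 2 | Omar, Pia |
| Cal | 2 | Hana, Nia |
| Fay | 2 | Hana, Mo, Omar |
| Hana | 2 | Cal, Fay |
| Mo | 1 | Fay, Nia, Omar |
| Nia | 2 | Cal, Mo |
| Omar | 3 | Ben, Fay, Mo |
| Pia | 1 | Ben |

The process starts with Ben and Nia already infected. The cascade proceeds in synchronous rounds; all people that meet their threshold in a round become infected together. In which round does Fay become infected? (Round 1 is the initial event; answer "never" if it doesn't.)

never

Round 1 — Ben, Nia become infected (initial).
Round 2 — checking thresholds:
  Cal: 1 of 2 neighbours < 2, holds.
  Mo: 1 of 3 neighbours ≥ 1, becomes infected.
  Omar: 1 of 3 neighbours < 3, holds.
  Pia: 1 of 1 neighbours ≥ 1, becomes infected.
Round 3 — no new infections; cascade stops.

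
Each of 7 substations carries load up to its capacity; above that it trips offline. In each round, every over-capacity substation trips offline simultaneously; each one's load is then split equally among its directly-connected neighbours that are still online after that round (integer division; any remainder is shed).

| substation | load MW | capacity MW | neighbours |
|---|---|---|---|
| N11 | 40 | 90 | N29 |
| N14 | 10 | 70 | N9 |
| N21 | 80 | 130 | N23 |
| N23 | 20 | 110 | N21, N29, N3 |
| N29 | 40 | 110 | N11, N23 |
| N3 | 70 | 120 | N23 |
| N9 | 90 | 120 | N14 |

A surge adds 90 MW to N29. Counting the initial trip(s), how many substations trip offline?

2

Round 1 — N29 at 130 > 110. N29 trips offline.
  N29 sheds 130 MW to N11, N23: 65 each.
    N11: 40+65 = 105 > 90
    N23: 20+65 = 85 ≤ 110
Round 2 — N11 trips offline.
  N11 sheds 105 MW: no online neighbours, lost.
No further trips.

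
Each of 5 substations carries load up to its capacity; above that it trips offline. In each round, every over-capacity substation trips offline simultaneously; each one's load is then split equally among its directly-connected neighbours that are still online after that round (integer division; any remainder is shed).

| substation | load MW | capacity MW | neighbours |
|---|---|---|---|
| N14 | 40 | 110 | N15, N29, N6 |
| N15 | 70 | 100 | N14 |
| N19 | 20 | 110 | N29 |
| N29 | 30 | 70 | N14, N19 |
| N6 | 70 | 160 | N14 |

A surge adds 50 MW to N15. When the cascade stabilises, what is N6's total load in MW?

Round 1 — N15 at 120 > 100. N15 trips offline.
  N15 sheds 120 MW to N14: 120 each.
    N14: 40+120 = 160 > 110
Round 2 — N14 trips offline.
  N14 sheds 160 MW to N29, N6: 80 each.
    N29: 30+80 = 110 > 70
    N6: 70+80 = 150 ≤ 160
Round 3 — N29 trips offline.
  N29 sheds 110 MW to N19: 110 each.
    N19: 20+110 = 130 > 110
Round 4 — N19 trips offline.
  N19 sheds 130 MW: no online neighbours, lost.
No further trips.

150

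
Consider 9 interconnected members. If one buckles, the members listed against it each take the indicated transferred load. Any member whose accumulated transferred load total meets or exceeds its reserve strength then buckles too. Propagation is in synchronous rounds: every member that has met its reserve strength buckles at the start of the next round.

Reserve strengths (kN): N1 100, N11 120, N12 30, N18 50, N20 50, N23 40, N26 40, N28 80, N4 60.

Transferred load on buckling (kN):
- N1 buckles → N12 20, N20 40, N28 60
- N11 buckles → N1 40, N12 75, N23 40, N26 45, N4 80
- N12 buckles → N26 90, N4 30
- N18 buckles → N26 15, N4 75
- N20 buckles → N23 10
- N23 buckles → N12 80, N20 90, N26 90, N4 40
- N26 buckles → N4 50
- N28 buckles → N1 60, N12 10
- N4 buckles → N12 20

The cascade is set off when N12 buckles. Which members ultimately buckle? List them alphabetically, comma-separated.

Round 1 — N12 buckles (initial).
  N26: +90 → 90 ≥ 40
  N4: +30 → 30 < 60
Round 2 — N26 buckles.
  N4: +50 → 80 ≥ 60
Round 3 — N4 buckles.
No further bucklings.

N12, N26, N4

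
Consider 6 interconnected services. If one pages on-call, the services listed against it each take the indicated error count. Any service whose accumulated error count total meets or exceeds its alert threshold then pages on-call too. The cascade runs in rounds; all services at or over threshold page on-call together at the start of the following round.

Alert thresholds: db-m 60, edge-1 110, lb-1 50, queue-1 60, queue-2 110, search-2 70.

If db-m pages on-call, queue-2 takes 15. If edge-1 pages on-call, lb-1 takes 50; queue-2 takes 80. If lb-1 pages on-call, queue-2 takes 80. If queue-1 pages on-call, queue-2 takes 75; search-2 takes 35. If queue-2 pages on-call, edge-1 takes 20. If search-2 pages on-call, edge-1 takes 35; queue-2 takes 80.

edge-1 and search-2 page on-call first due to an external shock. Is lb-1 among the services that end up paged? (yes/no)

Round 1 — edge-1, search-2 page on-call (initial).
  lb-1: +50 → 50 ≥ 50
  queue-2: +80+80 → 160 ≥ 110
Round 2 — lb-1, queue-2 page on-call.
No further pages.

yes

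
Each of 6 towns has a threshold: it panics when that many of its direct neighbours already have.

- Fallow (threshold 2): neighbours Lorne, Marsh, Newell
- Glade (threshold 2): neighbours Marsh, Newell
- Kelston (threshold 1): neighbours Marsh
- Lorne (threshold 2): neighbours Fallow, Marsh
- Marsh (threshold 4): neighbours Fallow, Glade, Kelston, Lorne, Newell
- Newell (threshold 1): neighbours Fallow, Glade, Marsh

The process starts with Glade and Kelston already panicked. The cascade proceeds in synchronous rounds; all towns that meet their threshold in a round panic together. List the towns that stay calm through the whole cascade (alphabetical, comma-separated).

Fallow, Lorne, Marsh

Round 1 — Glade, Kelston panic (initial).
Round 2 — checking thresholds:
  Marsh: 2 of 5 neighbours < 4, not yet.
  Newell: 1 of 3 neighbours ≥ 1, panics.
Round 3 — no new panics; cascade stops.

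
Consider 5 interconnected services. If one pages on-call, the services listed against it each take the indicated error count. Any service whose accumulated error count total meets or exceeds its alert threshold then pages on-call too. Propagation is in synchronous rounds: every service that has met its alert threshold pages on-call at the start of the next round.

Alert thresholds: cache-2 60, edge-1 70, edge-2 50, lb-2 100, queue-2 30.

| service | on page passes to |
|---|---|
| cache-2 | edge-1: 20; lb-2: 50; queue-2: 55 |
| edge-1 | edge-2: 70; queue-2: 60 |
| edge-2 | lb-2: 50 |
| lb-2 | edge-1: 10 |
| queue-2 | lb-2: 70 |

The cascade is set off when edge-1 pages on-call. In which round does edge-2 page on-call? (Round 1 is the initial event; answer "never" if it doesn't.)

Round 1 — edge-1 pages on-call (initial).
  edge-2: +70 → 70 ≥ 50
  queue-2: +60 → 60 ≥ 30
Round 2 — edge-2, queue-2 page on-call.
  lb-2: +50+70 → 120 ≥ 100
Round 3 — lb-2 pages on-call.
No further pages.

2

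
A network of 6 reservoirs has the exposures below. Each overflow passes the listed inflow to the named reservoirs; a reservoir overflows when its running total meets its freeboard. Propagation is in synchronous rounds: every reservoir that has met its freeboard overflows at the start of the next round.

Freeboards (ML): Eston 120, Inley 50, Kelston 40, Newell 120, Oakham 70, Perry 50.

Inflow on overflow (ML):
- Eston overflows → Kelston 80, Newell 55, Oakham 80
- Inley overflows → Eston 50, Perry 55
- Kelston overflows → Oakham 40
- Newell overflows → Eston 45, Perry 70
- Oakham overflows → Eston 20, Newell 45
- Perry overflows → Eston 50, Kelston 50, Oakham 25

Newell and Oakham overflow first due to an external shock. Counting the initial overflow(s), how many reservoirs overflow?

Round 1 — Newell, Oakham overflow (initial).
  Eston: +45+20 → 65 < 120
  Perry: +70 → 70 ≥ 50
Round 2 — Perry overflows.
  Eston: +50 → 115 < 120
  Kelston: +50 → 50 ≥ 40
Round 3 — Kelston overflows.
No further overflows.

4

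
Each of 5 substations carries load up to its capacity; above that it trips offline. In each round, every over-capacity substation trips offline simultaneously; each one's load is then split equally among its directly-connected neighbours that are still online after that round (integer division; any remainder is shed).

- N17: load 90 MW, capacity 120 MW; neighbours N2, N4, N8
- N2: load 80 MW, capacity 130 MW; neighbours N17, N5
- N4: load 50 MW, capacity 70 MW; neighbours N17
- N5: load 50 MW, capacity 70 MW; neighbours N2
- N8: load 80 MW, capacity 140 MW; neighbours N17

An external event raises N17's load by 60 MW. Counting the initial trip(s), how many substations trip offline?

2

Round 1 — N17 at 150 > 120. N17 trips offline.
  N17 sheds 150 MW to N2, N4, N8: 50 each.
    N2: 80+50 = 130 ≤ 130
    N4: 50+50 = 100 > 70
    N8: 80+50 = 130 ≤ 140
Round 2 — N4 trips offline.
  N4 sheds 100 MW: no online neighbours, lost.
No further trips.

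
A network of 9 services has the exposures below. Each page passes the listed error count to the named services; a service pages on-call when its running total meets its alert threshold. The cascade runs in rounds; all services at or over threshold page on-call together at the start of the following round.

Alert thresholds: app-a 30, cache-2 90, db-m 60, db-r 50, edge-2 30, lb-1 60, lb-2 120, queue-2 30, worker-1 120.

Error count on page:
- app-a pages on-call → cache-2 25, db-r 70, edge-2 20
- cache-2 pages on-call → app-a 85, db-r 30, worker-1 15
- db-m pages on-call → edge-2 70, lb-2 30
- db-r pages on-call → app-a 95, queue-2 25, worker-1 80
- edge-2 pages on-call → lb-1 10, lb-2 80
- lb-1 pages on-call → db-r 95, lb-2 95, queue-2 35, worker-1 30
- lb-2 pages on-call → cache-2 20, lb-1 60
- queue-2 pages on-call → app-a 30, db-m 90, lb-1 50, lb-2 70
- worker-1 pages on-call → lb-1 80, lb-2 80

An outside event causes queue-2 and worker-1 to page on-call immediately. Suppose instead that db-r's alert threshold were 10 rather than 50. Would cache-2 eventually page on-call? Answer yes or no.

With db-r's alert threshold at 10:
Round 1 — queue-2, worker-1 page on-call (initial).
  app-a: +30 → 30 ≥ 30
  db-m: +90 → 90 ≥ 60
  lb-1: +50+80 → 130 ≥ 60
  lb-2: +70+80 → 150 ≥ 120
Round 2 — app-a, db-m, lb-1, lb-2 page on-call.
  cache-2: +25+20 → 45 < 90
  db-r: +70+95 → 165 ≥ 10
  edge-2: +20+70 → 90 ≥ 30
Round 3 — db-r, edge-2 page on-call.
No further pages.

no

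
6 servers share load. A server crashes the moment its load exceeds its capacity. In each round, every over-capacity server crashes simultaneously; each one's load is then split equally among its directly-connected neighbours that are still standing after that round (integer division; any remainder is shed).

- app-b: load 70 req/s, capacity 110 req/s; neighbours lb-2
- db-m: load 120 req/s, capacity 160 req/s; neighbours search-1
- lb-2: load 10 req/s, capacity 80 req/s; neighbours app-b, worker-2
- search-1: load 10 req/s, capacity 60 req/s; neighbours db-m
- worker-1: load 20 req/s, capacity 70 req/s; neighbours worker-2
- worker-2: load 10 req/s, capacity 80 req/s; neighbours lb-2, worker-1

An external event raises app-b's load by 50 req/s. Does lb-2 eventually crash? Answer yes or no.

Round 1 — app-b at 120 > 110. app-b crashes.
  app-b sheds 120 req/s to lb-2: 120 each.
    lb-2: 10+120 = 130 > 80
Round 2 — lb-2 crashes.
  lb-2 sheds 130 req/s to worker-2: 130 each.
    worker-2: 10+130 = 140 > 80
Round 3 — worker-2 crashes.
  worker-2 sheds 140 req/s to worker-1: 140 each.
    worker-1: 20+140 = 160 > 70
Round 4 — worker-1 crashes.
  worker-1 sheds 160 req/s: no online neighbours, lost.
No further crashes.

yes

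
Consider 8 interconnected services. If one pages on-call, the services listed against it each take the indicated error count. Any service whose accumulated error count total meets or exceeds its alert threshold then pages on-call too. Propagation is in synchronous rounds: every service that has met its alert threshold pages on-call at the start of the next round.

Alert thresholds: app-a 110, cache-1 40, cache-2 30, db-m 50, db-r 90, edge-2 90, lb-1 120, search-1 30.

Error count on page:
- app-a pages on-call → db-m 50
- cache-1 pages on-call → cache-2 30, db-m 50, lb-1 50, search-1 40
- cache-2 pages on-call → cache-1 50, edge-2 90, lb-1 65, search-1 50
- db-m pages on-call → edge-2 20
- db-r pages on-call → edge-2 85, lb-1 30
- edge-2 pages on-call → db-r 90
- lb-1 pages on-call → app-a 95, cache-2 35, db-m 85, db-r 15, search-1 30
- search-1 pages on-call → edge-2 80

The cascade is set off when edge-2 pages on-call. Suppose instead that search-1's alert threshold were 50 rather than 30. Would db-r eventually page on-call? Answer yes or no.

yes

With search-1's alert threshold at 50:
Round 1 — edge-2 pages on-call (initial).
  db-r: +90 → 90 ≥ 90
Round 2 — db-r pages on-call.
  lb-1: +30 → 30 < 120
No further pages.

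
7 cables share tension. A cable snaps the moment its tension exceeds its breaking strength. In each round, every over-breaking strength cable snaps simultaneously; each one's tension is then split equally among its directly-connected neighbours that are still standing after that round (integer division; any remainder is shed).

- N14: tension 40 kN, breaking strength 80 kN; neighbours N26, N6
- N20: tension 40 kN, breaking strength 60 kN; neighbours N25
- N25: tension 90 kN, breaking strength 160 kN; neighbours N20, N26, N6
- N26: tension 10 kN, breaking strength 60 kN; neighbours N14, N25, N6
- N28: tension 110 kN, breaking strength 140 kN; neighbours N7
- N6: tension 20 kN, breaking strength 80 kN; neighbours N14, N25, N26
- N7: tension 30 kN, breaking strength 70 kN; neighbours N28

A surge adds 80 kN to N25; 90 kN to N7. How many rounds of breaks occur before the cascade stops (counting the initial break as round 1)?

4

Round 1 — N25 at 170 > 160; N7 at 120 > 70. N25, N7 snap.
  N25 sheds 170 kN to N20, N26, N6: 56 each (2 lost).
    N20: 40+56 = 96 > 60
    N26: 10+56 = 66 > 60
    N6: 20+56 = 76 ≤ 80
  N7 sheds 120 kN to N28: 120 each.
    N28: 110+120 = 230 > 140
Round 2 — N20, N26, N28 snap.
  N20 sheds 96 kN: no online neighbours, lost.
  N26 sheds 66 kN to N14, N6: 33 each.
    N14: 40+33 = 73 ≤ 80
    N6: 76+33 = 109 > 80
  N28 sheds 230 kN: no online neighbours, lost.
Round 3 — N6 snaps.
  N6 sheds 109 kN to N14: 109 each.
    N14: 73+109 = 182 > 80
Round 4 — N14 snaps.
  N14 sheds 182 kN: no online neighbours, lost.
No further breaks.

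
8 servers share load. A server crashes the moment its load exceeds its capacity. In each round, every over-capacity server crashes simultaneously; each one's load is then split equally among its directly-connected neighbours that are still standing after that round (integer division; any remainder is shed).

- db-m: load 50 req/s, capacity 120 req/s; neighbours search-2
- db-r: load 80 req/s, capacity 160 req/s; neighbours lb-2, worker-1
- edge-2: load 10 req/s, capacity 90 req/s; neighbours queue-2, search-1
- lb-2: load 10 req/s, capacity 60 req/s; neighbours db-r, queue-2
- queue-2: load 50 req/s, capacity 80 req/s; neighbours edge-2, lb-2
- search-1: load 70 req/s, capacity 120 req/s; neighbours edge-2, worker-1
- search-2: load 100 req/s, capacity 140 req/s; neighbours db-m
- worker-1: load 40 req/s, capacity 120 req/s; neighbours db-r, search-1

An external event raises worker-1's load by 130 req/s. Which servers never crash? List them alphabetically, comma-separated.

Round 1 — worker-1 at 170 > 120. worker-1 crashes.
  worker-1 sheds 170 req/s to db-r, search-1: 85 each.
    db-r: 80+85 = 165 > 160
    search-1: 70+85 = 155 > 120
Round 2 — db-r, search-1 crash.
  db-r sheds 165 req/s to lb-2: 165 each.
    lb-2: 10+165 = 175 > 60
  search-1 sheds 155 req/s to edge-2: 155 each.
    edge-2: 10+155 = 165 > 90
Round 3 — edge-2, lb-2 crash.
  edge-2 sheds 165 req/s to queue-2: 165 each.
    queue-2: 50+165 = 215 > 80
  lb-2 sheds 175 req/s to queue-2: 175 each.
    queue-2: 215+175 = 390 > 80
Round 4 — queue-2 crashes.
  queue-2 sheds 390 req/s: no online neighbours, lost.
No further crashes.

db-m, search-2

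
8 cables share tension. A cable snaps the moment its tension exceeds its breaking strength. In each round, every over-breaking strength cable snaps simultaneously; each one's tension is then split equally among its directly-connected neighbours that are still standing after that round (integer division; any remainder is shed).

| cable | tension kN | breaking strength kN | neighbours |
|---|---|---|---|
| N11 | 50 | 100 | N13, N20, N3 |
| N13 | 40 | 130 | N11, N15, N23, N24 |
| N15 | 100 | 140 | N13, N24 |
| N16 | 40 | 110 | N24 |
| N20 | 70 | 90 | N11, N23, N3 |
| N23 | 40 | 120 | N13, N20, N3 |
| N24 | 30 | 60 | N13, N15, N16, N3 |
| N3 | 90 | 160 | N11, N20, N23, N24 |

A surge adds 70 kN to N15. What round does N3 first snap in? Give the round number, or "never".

5

Round 1 — N15 at 170 > 140. N15 snaps.
  N15 sheds 170 kN to N13, N24: 85 each.
    N13: 40+85 = 125 ≤ 130
    N24: 30+85 = 115 > 60
Round 2 — N24 snaps.
  N24 sheds 115 kN to N13, N16, N3: 38 each (1 lost).
    N13: 125+38 = 163 > 130
    N16: 40+38 = 78 ≤ 110
    N3: 90+38 = 128 ≤ 160
Round 3 — N13 snaps.
  N13 sheds 163 kN to N11, N23: 81 each (1 lost).
    N11: 50+81 = 131 > 100
    N23: 40+81 = 121 > 120
Round 4 — N11, N23 snap.
  N11 sheds 131 kN to N20, N3: 65 each (1 lost).
    N20: 70+65 = 135 > 90
    N3: 128+65 = 193 > 160
  N23 sheds 121 kN to N20, N3: 60 each (1 lost).
    N20: 135+60 = 195 > 90
    N3: 193+60 = 253 > 160
Round 5 — N20, N3 snap.
  N20 sheds 195 kN: no online neighbours, lost.
  N3 sheds 253 kN: no online neighbours, lost.
No further breaks.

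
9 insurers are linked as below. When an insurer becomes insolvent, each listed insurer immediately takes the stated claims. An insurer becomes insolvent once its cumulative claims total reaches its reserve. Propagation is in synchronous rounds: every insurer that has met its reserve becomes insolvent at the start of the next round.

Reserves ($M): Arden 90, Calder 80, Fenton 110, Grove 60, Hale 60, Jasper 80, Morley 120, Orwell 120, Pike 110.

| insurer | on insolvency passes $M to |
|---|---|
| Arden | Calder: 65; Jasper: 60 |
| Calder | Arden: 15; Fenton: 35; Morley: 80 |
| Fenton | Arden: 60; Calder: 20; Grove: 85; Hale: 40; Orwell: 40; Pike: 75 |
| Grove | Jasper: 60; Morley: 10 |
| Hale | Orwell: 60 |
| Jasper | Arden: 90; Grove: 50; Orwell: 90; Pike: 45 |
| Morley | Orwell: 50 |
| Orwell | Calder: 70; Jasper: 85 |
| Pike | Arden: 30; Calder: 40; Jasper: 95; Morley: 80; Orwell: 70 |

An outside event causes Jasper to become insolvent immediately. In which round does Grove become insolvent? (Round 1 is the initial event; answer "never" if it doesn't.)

Round 1 — Jasper becomes insolvent (initial).
  Arden: +90 → 90 ≥ 90
  Grove: +50 → 50 < 60
  Orwell: +90 → 90 < 120
  Pike: +45 → 45 < 110
Round 2 — Arden becomes insolvent.
  Calder: +65 → 65 < 80
No further insolvencies.

never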